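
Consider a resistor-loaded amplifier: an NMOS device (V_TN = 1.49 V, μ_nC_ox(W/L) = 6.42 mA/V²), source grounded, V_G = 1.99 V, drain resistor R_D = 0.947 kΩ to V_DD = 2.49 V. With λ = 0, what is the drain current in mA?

I_D = 0.802 mA

V_GS = V_G = 1.99 V, so V_ov = 1.99 − 1.49 = 0.5 V.
Assume saturation: I_D = ½ k_n V_ov² = 0.5 × 6.42 × 0.5² = 0.802 mA, giving V_DS = V_DD − I_D R_D = 2.49 − 0.802 × 0.947 = 1.73 V.
V_DS = 1.73 V ≥ V_ov = 0.5 V, confirming saturation.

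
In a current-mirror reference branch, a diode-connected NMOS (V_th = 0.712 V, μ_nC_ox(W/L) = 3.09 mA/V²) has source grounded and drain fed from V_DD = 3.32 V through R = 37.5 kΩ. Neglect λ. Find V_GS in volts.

With gate tied to drain, V_GS = V_DS ≥ V_GS − V_th, so the device is in saturation.
KCL at the drain: ½ k_n (V_GS − V_th)² = (V_DD − V_GS)/R.
Let x = V_GS − 0.712. Then 57.9 x² + x − 2.608 = 0, giving x = 0.204 V (positive root), so V_GS = 0.916 V.
I_D = (V_DD − V_GS)/R = (3.32 − 0.916) / 37.5 = 0.0641 mA.

V_GS = 0.916 V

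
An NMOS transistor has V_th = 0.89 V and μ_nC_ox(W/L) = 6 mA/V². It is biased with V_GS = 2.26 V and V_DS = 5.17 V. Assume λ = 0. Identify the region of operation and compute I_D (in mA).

Saturation; I_D = 5.63 mA

V_ov = V_GS − V_th = 2.26 − 0.89 = 1.37 V.
Since V_DS = 5.17 V ≥ V_ov = 1.37 V, the device is in saturation.
I_D = ½ k_n V_ov² = 0.5 × 6 × 1.37² = 5.63 mA.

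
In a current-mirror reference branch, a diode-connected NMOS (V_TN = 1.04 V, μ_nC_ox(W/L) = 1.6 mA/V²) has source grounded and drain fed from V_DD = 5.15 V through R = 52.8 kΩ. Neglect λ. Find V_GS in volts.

With gate tied to drain, V_GS = V_DS ≥ V_GS − V_TN, so the device is in saturation.
KCL at the drain: ½ k_n (V_GS − V_TN)² = (V_DD − V_GS)/R.
Let x = V_GS − 1.04. Then 42.2 x² + x − 4.11 = 0, giving x = 0.3 V (positive root), so V_GS = 1.34 V.
I_D = (V_DD − V_GS)/R = (5.15 − 1.34) / 52.8 = 0.0722 mA.

V_GS = 1.34 V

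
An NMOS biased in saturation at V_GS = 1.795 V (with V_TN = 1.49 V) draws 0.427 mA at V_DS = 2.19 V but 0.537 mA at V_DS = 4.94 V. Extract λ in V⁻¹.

With V_GS fixed, I_D ∝ (1 + λ V_DS) in saturation, so I_D2/I_D1 = (1 + λ V_DS2)/(1 + λ V_DS1).
0.537/0.427 = 1.258 = (1 + 4.94 λ)/(1 + 2.19 λ).
Solving: λ (I_D1 V_DS2 − I_D2 V_DS1) = I_D2 − I_D1, so λ = (0.537 − 0.427) / (0.427 × 4.94 − 0.537 × 2.19) = 0.11 / 0.933 = 0.118 V⁻¹.

λ = 0.118 V⁻¹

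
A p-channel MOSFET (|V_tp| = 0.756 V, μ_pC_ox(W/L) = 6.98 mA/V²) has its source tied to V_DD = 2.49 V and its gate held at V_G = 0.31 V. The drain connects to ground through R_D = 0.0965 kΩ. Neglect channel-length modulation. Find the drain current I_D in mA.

V_SG = V_DD − V_G = 2.49 − 0.31 = 2.18 V, so V_ov = 2.18 − 0.756 = 1.42 V.
Assume saturation: I_D = ½ k_p V_ov² = 0.5 × 6.98 × 1.42² = 7.08 mA, giving V_SD = V_DD − I_D R_D = 2.49 − 7.08 × 0.0965 = 1.81 V.
V_SD = 1.81 V ≥ V_ov = 1.42 V, confirming saturation.

I_D = 7.08 mA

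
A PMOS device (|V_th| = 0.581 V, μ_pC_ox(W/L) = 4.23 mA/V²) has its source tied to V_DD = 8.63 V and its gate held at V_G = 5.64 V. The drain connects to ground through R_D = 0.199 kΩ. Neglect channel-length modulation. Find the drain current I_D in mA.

V_SG = V_DD − V_G = 8.63 − 5.64 = 2.99 V, so V_ov = 2.99 − 0.581 = 2.41 V.
Assume saturation: I_D = ½ k_p V_ov² = 0.5 × 4.23 × 2.41² = 12.3 mA, giving V_SD = V_DD − I_D R_D = 8.63 − 12.3 × 0.199 = 6.19 V.
V_SD = 6.19 V ≥ V_ov = 2.41 V, confirming saturation.

I_D = 12.3 mA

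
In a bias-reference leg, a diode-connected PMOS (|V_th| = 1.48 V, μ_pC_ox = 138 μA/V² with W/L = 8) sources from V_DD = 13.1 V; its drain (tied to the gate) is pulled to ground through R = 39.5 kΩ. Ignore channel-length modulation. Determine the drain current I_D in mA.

I_D = 0.276 mA

With gate tied to drain, V_SG = V_SD ≥ V_SG − |V_th|, so the device is in saturation.
k_p = μ_pC_ox · (W/L) = 1.104 mA/V².
KCL at the drain: ½ k_p (V_SG − |V_th|)² = (V_DD − V_SG)/R.
Let x = V_SG − 1.48. Then 21.8 x² + x − 11.62 = 0, giving x = 0.707 V (positive root), so V_SG = 2.19 V.
I_D = (V_DD − V_SG)/R = (13.1 − 2.19) / 39.5 = 0.276 mA.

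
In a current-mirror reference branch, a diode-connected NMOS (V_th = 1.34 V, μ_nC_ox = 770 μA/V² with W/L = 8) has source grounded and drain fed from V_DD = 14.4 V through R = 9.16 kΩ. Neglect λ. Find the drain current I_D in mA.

I_D = 1.35 mA

With gate tied to drain, V_GS = V_DS ≥ V_GS − V_th, so the device is in saturation.
k_n = μ_nC_ox · (W/L) = 6.16 mA/V².
KCL at the drain: ½ k_n (V_GS − V_th)² = (V_DD − V_GS)/R.
Let x = V_GS − 1.34. Then 28.2 x² + x − 13.06 = 0, giving x = 0.663 V (positive root), so V_GS = 2 V.
I_D = (V_DD − V_GS)/R = (14.4 − 2) / 9.16 = 1.35 mA.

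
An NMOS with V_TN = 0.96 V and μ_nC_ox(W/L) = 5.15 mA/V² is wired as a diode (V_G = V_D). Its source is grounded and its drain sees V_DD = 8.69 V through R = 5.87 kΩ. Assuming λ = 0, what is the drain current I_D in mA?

With gate tied to drain, V_GS = V_DS ≥ V_GS − V_TN, so the device is in saturation.
KCL at the drain: ½ k_n (V_GS − V_TN)² = (V_DD − V_GS)/R.
Let x = V_GS − 0.96. Then 15.1 x² + x − 7.73 = 0, giving x = 0.683 V (positive root), so V_GS = 1.64 V.
I_D = (V_DD − V_GS)/R = (8.69 − 1.64) / 5.87 = 1.2 mA.

I_D = 1.20 mA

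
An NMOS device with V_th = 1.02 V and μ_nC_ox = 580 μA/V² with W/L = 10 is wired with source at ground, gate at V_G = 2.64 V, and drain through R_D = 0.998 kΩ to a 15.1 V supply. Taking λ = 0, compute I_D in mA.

I_D = 7.61 mA

V_GS = V_G = 2.64 V, so V_ov = 2.64 − 1.02 = 1.62 V.
k_n = μ_nC_ox · (W/L) = 5.8 mA/V².
Assume saturation: I_D = ½ k_n V_ov² = 0.5 × 5.8 × 1.62² = 7.61 mA, giving V_DS = V_DD − I_D R_D = 15.1 − 7.61 × 0.998 = 7.5 V.
V_DS = 7.5 V ≥ V_ov = 1.62 V, confirming saturation.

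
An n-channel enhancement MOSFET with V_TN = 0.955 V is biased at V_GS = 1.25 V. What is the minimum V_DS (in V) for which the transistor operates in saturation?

The boundary between triode and saturation is V_DS = V_GS − V_TN = V_ov.
V_ov = 1.25 − 0.955 = 0.295 V.

V_DS,sat = 0.295 V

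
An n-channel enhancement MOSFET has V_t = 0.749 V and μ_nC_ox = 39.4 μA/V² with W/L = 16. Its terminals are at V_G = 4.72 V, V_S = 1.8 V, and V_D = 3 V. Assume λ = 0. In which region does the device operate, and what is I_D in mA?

V_GS = V_G − V_S = 4.72 − 1.8 = 2.92 V; V_DS = V_D − V_S = 3 − 1.8 = 1.2 V.
k_n = μ_nC_ox · (W/L) = 0.6304 mA/V².
V_ov = V_GS − V_t = 2.92 − 0.749 = 2.17 V.
Since V_DS = 1.2 V < V_ov = 2.17 V, the device is in the triode region.
I_D = k_n [V_ov · V_DS − ½ V_DS²] = 0.6304 × [2.17 × 1.2 − 0.5 × 1.2²] = 1.19 mA.

Triode; I_D = 1.19 mA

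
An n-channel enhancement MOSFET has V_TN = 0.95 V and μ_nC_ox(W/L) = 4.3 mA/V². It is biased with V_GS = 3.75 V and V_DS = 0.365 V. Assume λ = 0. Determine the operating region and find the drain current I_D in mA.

V_ov = V_GS − V_TN = 3.75 − 0.95 = 2.8 V.
Since V_DS = 0.365 V < V_ov = 2.8 V, the device is in the triode region.
I_D = k_n [V_ov · V_DS − ½ V_DS²] = 4.3 × [2.8 × 0.365 − 0.5 × 0.365²] = 4.11 mA.

Triode; I_D = 4.11 mA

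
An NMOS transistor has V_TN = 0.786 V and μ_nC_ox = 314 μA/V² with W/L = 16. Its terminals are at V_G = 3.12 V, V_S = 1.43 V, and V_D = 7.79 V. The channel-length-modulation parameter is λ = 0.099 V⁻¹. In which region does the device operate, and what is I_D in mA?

V_GS = V_G − V_S = 3.12 − 1.43 = 1.69 V; V_DS = V_D − V_S = 7.79 − 1.43 = 6.36 V.
k_n = μ_nC_ox · (W/L) = 5.024 mA/V².
V_ov = V_GS − V_TN = 1.69 − 0.786 = 0.904 V.
Since V_DS = 6.36 V ≥ V_ov = 0.904 V, the device is in saturation.
I_D = ½ k_n V_ov² (1 + λ V_DS) = 0.5 × 5.024 × 0.904² × (1 + 0.099 × 6.36) = 3.35 mA.

Saturation; I_D = 3.35 mA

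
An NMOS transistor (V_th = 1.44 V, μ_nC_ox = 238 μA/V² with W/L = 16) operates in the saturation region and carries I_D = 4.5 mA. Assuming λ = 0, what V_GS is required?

V_GS = 2.98 V

k_n = μ_nC_ox · (W/L) = 3.808 mA/V².
In saturation I_D = ½ k_n (V_GS − V_th)², so V_GS − V_th = √(2 I_D / k_n) = √(2 × 4.5 / 3.808) = 1.54 V.
V_GS = 1.44 + 1.54 = 2.98 V.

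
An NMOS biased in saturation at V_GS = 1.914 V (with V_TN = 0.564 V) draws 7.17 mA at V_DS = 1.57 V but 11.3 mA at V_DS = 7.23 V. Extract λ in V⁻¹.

λ = 0.121 V⁻¹

With V_GS fixed, I_D ∝ (1 + λ V_DS) in saturation, so I_D2/I_D1 = (1 + λ V_DS2)/(1 + λ V_DS1).
11.3/7.17 = 1.576 = (1 + 7.23 λ)/(1 + 1.57 λ).
Solving: λ (I_D1 V_DS2 − I_D2 V_DS1) = I_D2 − I_D1, so λ = (11.3 − 7.17) / (7.17 × 7.23 − 11.3 × 1.57) = 4.13 / 34.1 = 0.121 V⁻¹.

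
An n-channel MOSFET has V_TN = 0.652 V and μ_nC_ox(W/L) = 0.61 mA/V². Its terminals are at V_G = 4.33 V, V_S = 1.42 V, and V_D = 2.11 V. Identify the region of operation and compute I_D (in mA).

Triode; I_D = 0.805 mA

V_GS = V_G − V_S = 4.33 − 1.42 = 2.91 V; V_DS = V_D − V_S = 2.11 − 1.42 = 0.69 V.
V_ov = V_GS − V_TN = 2.91 − 0.652 = 2.26 V.
Since V_DS = 0.69 V < V_ov = 2.26 V, the device is in the triode region.
I_D = k_n [V_ov · V_DS − ½ V_DS²] = 0.61 × [2.26 × 0.69 − 0.5 × 0.69²] = 0.805 mA.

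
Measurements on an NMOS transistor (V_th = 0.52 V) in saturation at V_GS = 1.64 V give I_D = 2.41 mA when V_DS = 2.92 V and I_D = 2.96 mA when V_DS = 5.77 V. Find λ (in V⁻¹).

With V_GS fixed, I_D ∝ (1 + λ V_DS) in saturation, so I_D2/I_D1 = (1 + λ V_DS2)/(1 + λ V_DS1).
2.96/2.41 = 1.228 = (1 + 5.77 λ)/(1 + 2.92 λ).
Solving: λ (I_D1 V_DS2 − I_D2 V_DS1) = I_D2 − I_D1, so λ = (2.96 − 2.41) / (2.41 × 5.77 − 2.96 × 2.92) = 0.55 / 5.26 = 0.105 V⁻¹.

λ = 0.105 V⁻¹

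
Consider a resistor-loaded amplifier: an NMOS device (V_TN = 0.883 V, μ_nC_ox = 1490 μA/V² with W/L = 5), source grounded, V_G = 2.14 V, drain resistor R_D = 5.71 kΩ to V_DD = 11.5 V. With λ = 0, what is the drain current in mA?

V_GS = V_G = 2.14 V, so V_ov = 2.14 − 0.883 = 1.26 V.
k_n = μ_nC_ox · (W/L) = 7.45 mA/V².
Assume saturation: I_D = ½ k_n V_ov² = 0.5 × 7.45 × 1.26² = 5.89 mA, giving V_DS = V_DD − I_D R_D = 11.5 − 5.89 × 5.71 = -22.1 V.
But -22.1 V < V_ov = 1.26 V, so the device is actually in triode.
In triode I_D = k_n[V_ov V_DS − ½ V_DS²] and I_D = (V_DD − V_DS)/R_D. Equating: 21.3 V_DS² − 54.47 V_DS + 11.5 = 0, giving V_DS = 0.232 V (the root below V_ov).
I_D = (11.5 − 0.232) / 5.71 = 1.97 mA.

I_D = 1.97 mA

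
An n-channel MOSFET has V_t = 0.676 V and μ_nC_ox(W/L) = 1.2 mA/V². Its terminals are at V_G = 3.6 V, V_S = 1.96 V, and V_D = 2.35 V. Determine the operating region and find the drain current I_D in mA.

Triode; I_D = 0.360 mA

V_GS = V_G − V_S = 3.6 − 1.96 = 1.64 V; V_DS = V_D − V_S = 2.35 − 1.96 = 0.39 V.
V_ov = V_GS − V_t = 1.64 − 0.676 = 0.964 V.
Since V_DS = 0.39 V < V_ov = 0.964 V, the device is in the triode region.
I_D = k_n [V_ov · V_DS − ½ V_DS²] = 1.2 × [0.964 × 0.39 − 0.5 × 0.39²] = 0.36 mA.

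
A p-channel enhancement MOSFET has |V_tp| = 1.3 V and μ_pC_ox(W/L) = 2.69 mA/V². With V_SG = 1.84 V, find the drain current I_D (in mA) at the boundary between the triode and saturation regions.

At the boundary V_SD = V_ov = V_SG − |V_tp| = 1.84 − 1.3 = 0.54 V.
I_D = ½ k_p V_ov² = 0.5 × 2.69 × 0.54² = 0.392 mA.

I_D = 0.392 mA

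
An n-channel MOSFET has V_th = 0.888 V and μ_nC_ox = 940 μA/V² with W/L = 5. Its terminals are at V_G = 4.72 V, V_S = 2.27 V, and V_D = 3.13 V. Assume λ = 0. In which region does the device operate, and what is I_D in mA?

V_GS = V_G − V_S = 4.72 − 2.27 = 2.45 V; V_DS = V_D − V_S = 3.13 − 2.27 = 0.86 V.
k_n = μ_nC_ox · (W/L) = 4.7 mA/V².
V_ov = V_GS − V_th = 2.45 − 0.888 = 1.56 V.
Since V_DS = 0.86 V < V_ov = 1.56 V, the device is in the triode region.
I_D = k_n [V_ov · V_DS − ½ V_DS²] = 4.7 × [1.56 × 0.86 − 0.5 × 0.86²] = 4.58 mA.

Triode; I_D = 4.58 mA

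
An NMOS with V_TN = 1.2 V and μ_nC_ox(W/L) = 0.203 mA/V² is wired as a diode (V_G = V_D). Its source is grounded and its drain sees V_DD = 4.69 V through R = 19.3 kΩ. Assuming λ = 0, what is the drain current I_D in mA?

With gate tied to drain, V_GS = V_DS ≥ V_GS − V_TN, so the device is in saturation.
KCL at the drain: ½ k_n (V_GS − V_TN)² = (V_DD − V_GS)/R.
Let x = V_GS − 1.2. Then 1.96 x² + x − 3.49 = 0, giving x = 1.1 V (positive root), so V_GS = 2.3 V.
I_D = (V_DD − V_GS)/R = (4.69 − 2.3) / 19.3 = 0.124 mA.

I_D = 0.124 mA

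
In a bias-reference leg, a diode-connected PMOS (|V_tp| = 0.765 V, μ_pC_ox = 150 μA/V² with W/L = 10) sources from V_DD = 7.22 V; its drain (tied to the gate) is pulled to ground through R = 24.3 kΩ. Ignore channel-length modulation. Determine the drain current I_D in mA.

I_D = 0.242 mA

With gate tied to drain, V_SG = V_SD ≥ V_SG − |V_tp|, so the device is in saturation.
k_p = μ_pC_ox · (W/L) = 1.5 mA/V².
KCL at the drain: ½ k_p (V_SG − |V_tp|)² = (V_DD − V_SG)/R.
Let x = V_SG − 0.765. Then 18.2 x² + x − 6.455 = 0, giving x = 0.568 V (positive root), so V_SG = 1.33 V.
I_D = (V_DD − V_SG)/R = (7.22 − 1.33) / 24.3 = 0.242 mA.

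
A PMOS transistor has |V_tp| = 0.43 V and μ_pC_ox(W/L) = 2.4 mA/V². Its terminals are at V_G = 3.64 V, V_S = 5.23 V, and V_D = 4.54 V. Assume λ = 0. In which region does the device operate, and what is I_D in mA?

V_SG = V_S − V_G = 5.23 − 3.64 = 1.59 V; V_SD = V_S − V_D = 5.23 − 4.54 = 0.69 V.
V_ov = V_SG − |V_tp| = 1.59 − 0.43 = 1.16 V.
Since V_SD = 0.69 V < V_ov = 1.16 V, the device is in the triode region.
I_D = k_p [V_ov · V_SD − ½ V_SD²] = 2.4 × [1.16 × 0.69 − 0.5 × 0.69²] = 1.35 mA.

Triode; I_D = 1.35 mA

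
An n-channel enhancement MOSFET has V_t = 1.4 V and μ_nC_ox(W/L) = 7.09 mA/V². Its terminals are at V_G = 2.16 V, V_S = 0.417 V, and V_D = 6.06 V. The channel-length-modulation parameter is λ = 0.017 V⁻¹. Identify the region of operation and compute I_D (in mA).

V_GS = V_G − V_S = 2.16 − 0.417 = 1.74 V; V_DS = V_D − V_S = 6.06 − 0.417 = 5.64 V.
V_ov = V_GS − V_t = 1.74 − 1.4 = 0.343 V.
Since V_DS = 5.64 V ≥ V_ov = 0.343 V, the device is in saturation.
I_D = ½ k_n V_ov² (1 + λ V_DS) = 0.5 × 7.09 × 0.343² × (1 + 0.017 × 5.64) = 0.457 mA.

Saturation; I_D = 0.457 mA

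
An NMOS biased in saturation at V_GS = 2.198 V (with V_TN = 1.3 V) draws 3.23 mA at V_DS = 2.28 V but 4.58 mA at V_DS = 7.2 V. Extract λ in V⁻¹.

With V_GS fixed, I_D ∝ (1 + λ V_DS) in saturation, so I_D2/I_D1 = (1 + λ V_DS2)/(1 + λ V_DS1).
4.58/3.23 = 1.418 = (1 + 7.2 λ)/(1 + 2.28 λ).
Solving: λ (I_D1 V_DS2 − I_D2 V_DS1) = I_D2 − I_D1, so λ = (4.58 − 3.23) / (3.23 × 7.2 − 4.58 × 2.28) = 1.35 / 12.8 = 0.105 V⁻¹.

λ = 0.105 V⁻¹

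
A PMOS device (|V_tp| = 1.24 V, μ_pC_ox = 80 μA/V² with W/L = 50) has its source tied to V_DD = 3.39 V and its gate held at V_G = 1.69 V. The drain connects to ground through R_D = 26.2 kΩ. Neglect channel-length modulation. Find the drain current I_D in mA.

I_D = 0.127 mA

V_SG = V_DD − V_G = 3.39 − 1.69 = 1.7 V, so V_ov = 1.7 − 1.24 = 0.46 V.
k_p = μ_pC_ox · (W/L) = 4 mA/V².
Assume saturation: I_D = ½ k_p V_ov² = 0.5 × 4 × 0.46² = 0.423 mA, giving V_SD = V_DD − I_D R_D = 3.39 − 0.423 × 26.2 = -7.7 V.
But -7.7 V < V_ov = 0.46 V, so the device is actually in triode.
In triode I_D = k_p[V_ov V_SD − ½ V_SD²] and I_D = (V_DD − V_SD)/R_D. Equating: 52.4 V_SD² − 49.21 V_SD + 3.39 = 0, giving V_SD = 0.0749 V (the root below V_ov).
I_D = (3.39 − 0.0749) / 26.2 = 0.127 mA.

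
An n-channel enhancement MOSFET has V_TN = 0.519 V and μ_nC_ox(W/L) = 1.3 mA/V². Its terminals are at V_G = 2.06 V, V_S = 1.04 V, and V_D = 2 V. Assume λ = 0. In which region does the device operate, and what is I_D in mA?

Saturation; I_D = 0.163 mA

V_GS = V_G − V_S = 2.06 − 1.04 = 1.02 V; V_DS = V_D − V_S = 2 − 1.04 = 0.96 V.
V_ov = V_GS − V_TN = 1.02 − 0.519 = 0.501 V.
Since V_DS = 0.96 V ≥ V_ov = 0.501 V, the device is in saturation.
I_D = ½ k_n V_ov² = 0.5 × 1.3 × 0.501² = 0.163 mA.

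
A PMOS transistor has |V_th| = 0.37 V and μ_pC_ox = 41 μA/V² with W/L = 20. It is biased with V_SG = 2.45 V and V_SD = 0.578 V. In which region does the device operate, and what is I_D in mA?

Triode; I_D = 0.849 mA

k_p = μ_pC_ox · (W/L) = 0.82 mA/V².
V_ov = V_SG − |V_th| = 2.45 − 0.37 = 2.08 V.
Since V_SD = 0.578 V < V_ov = 2.08 V, the device is in the triode region.
I_D = k_p [V_ov · V_SD − ½ V_SD²] = 0.82 × [2.08 × 0.578 − 0.5 × 0.578²] = 0.849 mA.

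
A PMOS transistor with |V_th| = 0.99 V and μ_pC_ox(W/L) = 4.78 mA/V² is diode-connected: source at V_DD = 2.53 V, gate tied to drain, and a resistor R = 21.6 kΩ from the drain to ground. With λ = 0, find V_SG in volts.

V_SG = 1.15 V

With gate tied to drain, V_SG = V_SD ≥ V_SG − |V_th|, so the device is in saturation.
KCL at the drain: ½ k_p (V_SG − |V_th|)² = (V_DD − V_SG)/R.
Let x = V_SG − 0.99. Then 51.6 x² + x − 1.54 = 0, giving x = 0.163 V (positive root), so V_SG = 1.15 V.
I_D = (V_DD − V_SG)/R = (2.53 − 1.15) / 21.6 = 0.0637 mA.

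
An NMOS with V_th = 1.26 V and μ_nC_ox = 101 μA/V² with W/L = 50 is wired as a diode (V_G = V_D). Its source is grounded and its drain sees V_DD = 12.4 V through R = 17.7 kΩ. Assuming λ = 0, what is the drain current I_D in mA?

I_D = 0.602 mA

With gate tied to drain, V_GS = V_DS ≥ V_GS − V_th, so the device is in saturation.
k_n = μ_nC_ox · (W/L) = 5.05 mA/V².
KCL at the drain: ½ k_n (V_GS − V_th)² = (V_DD − V_GS)/R.
Let x = V_GS − 1.26. Then 44.7 x² + x − 11.14 = 0, giving x = 0.488 V (positive root), so V_GS = 1.75 V.
I_D = (V_DD − V_GS)/R = (12.4 − 1.75) / 17.7 = 0.602 mA.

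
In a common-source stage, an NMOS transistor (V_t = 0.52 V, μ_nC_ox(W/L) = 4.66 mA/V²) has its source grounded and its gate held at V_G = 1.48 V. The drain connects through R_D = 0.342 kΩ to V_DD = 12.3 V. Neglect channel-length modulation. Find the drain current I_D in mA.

I_D = 2.15 mA

V_GS = V_G = 1.48 V, so V_ov = 1.48 − 0.52 = 0.96 V.
Assume saturation: I_D = ½ k_n V_ov² = 0.5 × 4.66 × 0.96² = 2.15 mA, giving V_DS = V_DD − I_D R_D = 12.3 − 2.15 × 0.342 = 11.6 V.
V_DS = 11.6 V ≥ V_ov = 0.96 V, confirming saturation.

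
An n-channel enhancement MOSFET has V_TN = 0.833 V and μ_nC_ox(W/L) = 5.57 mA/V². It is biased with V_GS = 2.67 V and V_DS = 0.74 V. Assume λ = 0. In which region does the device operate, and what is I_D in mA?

Triode; I_D = 6.05 mA

V_ov = V_GS − V_TN = 2.67 − 0.833 = 1.84 V.
Since V_DS = 0.74 V < V_ov = 1.84 V, the device is in the triode region.
I_D = k_n [V_ov · V_DS − ½ V_DS²] = 5.57 × [1.84 × 0.74 − 0.5 × 0.74²] = 6.05 mA.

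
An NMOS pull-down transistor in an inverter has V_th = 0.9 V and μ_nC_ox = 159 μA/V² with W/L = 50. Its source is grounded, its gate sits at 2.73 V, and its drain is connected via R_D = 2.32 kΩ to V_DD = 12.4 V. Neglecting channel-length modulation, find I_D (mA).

V_GS = V_G = 2.73 V, so V_ov = 2.73 − 0.9 = 1.83 V.
k_n = μ_nC_ox · (W/L) = 7.95 mA/V².
Assume saturation: I_D = ½ k_n V_ov² = 0.5 × 7.95 × 1.83² = 13.3 mA, giving V_DS = V_DD − I_D R_D = 12.4 − 13.3 × 2.32 = -18.5 V.
But -18.5 V < V_ov = 1.83 V, so the device is actually in triode.
In triode I_D = k_n[V_ov V_DS − ½ V_DS²] and I_D = (V_DD − V_DS)/R_D. Equating: 9.22 V_DS² − 34.75 V_DS + 12.4 = 0, giving V_DS = 0.399 V (the root below V_ov).
I_D = (12.4 − 0.399) / 2.32 = 5.17 mA.

I_D = 5.17 mA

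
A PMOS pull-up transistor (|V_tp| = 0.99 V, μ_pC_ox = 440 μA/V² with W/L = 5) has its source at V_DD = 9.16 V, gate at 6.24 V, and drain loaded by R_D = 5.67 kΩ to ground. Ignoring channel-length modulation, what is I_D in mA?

V_SG = V_DD − V_G = 9.16 − 6.24 = 2.92 V, so V_ov = 2.92 − 0.99 = 1.93 V.
k_p = μ_pC_ox · (W/L) = 2.2 mA/V².
Assume saturation: I_D = ½ k_p V_ov² = 0.5 × 2.2 × 1.93² = 4.1 mA, giving V_SD = V_DD − I_D R_D = 9.16 − 4.1 × 5.67 = -14.1 V.
But -14.1 V < V_ov = 1.93 V, so the device is actually in triode.
In triode I_D = k_p[V_ov V_SD − ½ V_SD²] and I_D = (V_DD − V_SD)/R_D. Equating: 6.24 V_SD² − 25.07 V_SD + 9.16 = 0, giving V_SD = 0.406 V (the root below V_ov).
I_D = (9.16 − 0.406) / 5.67 = 1.54 mA.

I_D = 1.54 mA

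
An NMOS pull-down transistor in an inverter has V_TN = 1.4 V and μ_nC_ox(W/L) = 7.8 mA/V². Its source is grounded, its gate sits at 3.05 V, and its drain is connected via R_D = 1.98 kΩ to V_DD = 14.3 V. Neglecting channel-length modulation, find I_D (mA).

V_GS = V_G = 3.05 V, so V_ov = 3.05 − 1.4 = 1.65 V.
Assume saturation: I_D = ½ k_n V_ov² = 0.5 × 7.8 × 1.65² = 10.6 mA, giving V_DS = V_DD − I_D R_D = 14.3 − 10.6 × 1.98 = -6.72 V.
But -6.72 V < V_ov = 1.65 V, so the device is actually in triode.
In triode I_D = k_n[V_ov V_DS − ½ V_DS²] and I_D = (V_DD − V_DS)/R_D. Equating: 7.72 V_DS² − 26.48 V_DS + 14.3 = 0, giving V_DS = 0.671 V (the root below V_ov).
I_D = (14.3 − 0.671) / 1.98 = 6.88 mA.

I_D = 6.88 mA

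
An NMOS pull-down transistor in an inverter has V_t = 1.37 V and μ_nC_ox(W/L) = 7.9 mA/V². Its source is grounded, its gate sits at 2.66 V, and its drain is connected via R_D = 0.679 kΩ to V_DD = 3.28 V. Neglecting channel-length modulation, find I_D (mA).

I_D = 4.10 mA

V_GS = V_G = 2.66 V, so V_ov = 2.66 − 1.37 = 1.29 V.
Assume saturation: I_D = ½ k_n V_ov² = 0.5 × 7.9 × 1.29² = 6.57 mA, giving V_DS = V_DD − I_D R_D = 3.28 − 6.57 × 0.679 = -1.18 V.
But -1.18 V < V_ov = 1.29 V, so the device is actually in triode.
In triode I_D = k_n[V_ov V_DS − ½ V_DS²] and I_D = (V_DD − V_DS)/R_D. Equating: 2.68 V_DS² − 7.92 V_DS + 3.28 = 0, giving V_DS = 0.498 V (the root below V_ov).
I_D = (3.28 − 0.498) / 0.679 = 4.1 mA.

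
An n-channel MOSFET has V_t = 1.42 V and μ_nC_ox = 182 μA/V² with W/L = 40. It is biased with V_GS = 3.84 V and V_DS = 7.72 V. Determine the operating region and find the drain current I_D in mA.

Saturation; I_D = 21.3 mA

k_n = μ_nC_ox · (W/L) = 7.28 mA/V².
V_ov = V_GS − V_t = 3.84 − 1.42 = 2.42 V.
Since V_DS = 7.72 V ≥ V_ov = 2.42 V, the device is in saturation.
I_D = ½ k_n V_ov² = 0.5 × 7.28 × 2.42² = 21.3 mA.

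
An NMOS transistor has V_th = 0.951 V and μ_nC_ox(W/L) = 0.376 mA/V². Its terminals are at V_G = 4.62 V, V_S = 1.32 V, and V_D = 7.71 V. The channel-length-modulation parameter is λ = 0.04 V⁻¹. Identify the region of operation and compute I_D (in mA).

Saturation; I_D = 1.30 mA

V_GS = V_G − V_S = 4.62 − 1.32 = 3.3 V; V_DS = V_D − V_S = 7.71 − 1.32 = 6.39 V.
V_ov = V_GS − V_th = 3.3 − 0.951 = 2.35 V.
Since V_DS = 6.39 V ≥ V_ov = 2.35 V, the device is in saturation.
I_D = ½ k_n V_ov² (1 + λ V_DS) = 0.5 × 0.376 × 2.35² × (1 + 0.04 × 6.39) = 1.3 mA.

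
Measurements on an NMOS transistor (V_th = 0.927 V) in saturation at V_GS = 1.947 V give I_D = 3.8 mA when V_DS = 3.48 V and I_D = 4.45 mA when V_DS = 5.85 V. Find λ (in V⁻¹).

With V_GS fixed, I_D ∝ (1 + λ V_DS) in saturation, so I_D2/I_D1 = (1 + λ V_DS2)/(1 + λ V_DS1).
4.45/3.8 = 1.171 = (1 + 5.85 λ)/(1 + 3.48 λ).
Solving: λ (I_D1 V_DS2 − I_D2 V_DS1) = I_D2 − I_D1, so λ = (4.45 − 3.8) / (3.8 × 5.85 − 4.45 × 3.48) = 0.65 / 6.74 = 0.0964 V⁻¹.

λ = 0.0964 V⁻¹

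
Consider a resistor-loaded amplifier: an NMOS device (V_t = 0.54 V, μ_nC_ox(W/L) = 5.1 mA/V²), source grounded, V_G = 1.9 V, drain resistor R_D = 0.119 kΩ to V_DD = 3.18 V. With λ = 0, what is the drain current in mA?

I_D = 4.72 mA

V_GS = V_G = 1.9 V, so V_ov = 1.9 − 0.54 = 1.36 V.
Assume saturation: I_D = ½ k_n V_ov² = 0.5 × 5.1 × 1.36² = 4.72 mA, giving V_DS = V_DD − I_D R_D = 3.18 − 4.72 × 0.119 = 2.62 V.
V_DS = 2.62 V ≥ V_ov = 1.36 V, confirming saturation.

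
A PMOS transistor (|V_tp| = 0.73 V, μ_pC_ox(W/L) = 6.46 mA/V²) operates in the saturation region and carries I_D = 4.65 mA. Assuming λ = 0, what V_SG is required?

In saturation I_D = ½ k_p (V_SG − |V_tp|)², so V_SG − |V_tp| = √(2 I_D / k_p) = √(2 × 4.65 / 6.46) = 1.2 V.
V_SG = 0.73 + 1.2 = 1.93 V.

V_SG = 1.93 V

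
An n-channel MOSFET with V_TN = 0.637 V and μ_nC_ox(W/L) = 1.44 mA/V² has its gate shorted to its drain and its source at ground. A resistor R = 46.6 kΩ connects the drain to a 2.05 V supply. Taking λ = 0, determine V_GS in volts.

With gate tied to drain, V_GS = V_DS ≥ V_GS − V_TN, so the device is in saturation.
KCL at the drain: ½ k_n (V_GS − V_TN)² = (V_DD − V_GS)/R.
Let x = V_GS − 0.637. Then 33.6 x² + x − 1.413 = 0, giving x = 0.191 V (positive root), so V_GS = 0.828 V.
I_D = (V_DD − V_GS)/R = (2.05 − 0.828) / 46.6 = 0.0262 mA.

V_GS = 0.828 V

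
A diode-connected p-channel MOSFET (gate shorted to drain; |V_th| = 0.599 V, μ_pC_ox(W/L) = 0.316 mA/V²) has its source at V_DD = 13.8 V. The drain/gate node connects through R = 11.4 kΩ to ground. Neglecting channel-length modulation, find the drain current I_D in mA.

With gate tied to drain, V_SG = V_SD ≥ V_SG − |V_th|, so the device is in saturation.
KCL at the drain: ½ k_p (V_SG − |V_th|)² = (V_DD − V_SG)/R.
Let x = V_SG − 0.599. Then 1.8 x² + x − 13.2 = 0, giving x = 2.44 V (positive root), so V_SG = 3.04 V.
I_D = (V_DD − V_SG)/R = (13.8 − 3.04) / 11.4 = 0.944 mA.

I_D = 0.944 mA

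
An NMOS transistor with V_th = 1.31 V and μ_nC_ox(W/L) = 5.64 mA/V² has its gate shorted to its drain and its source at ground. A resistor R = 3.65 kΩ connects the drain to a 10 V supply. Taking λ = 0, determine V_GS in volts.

V_GS = 2.18 V

With gate tied to drain, V_GS = V_DS ≥ V_GS − V_th, so the device is in saturation.
KCL at the drain: ½ k_n (V_GS − V_th)² = (V_DD − V_GS)/R.
Let x = V_GS − 1.31. Then 10.3 x² + x − 8.69 = 0, giving x = 0.872 V (positive root), so V_GS = 2.18 V.
I_D = (V_DD − V_GS)/R = (10 − 2.18) / 3.65 = 2.14 mA.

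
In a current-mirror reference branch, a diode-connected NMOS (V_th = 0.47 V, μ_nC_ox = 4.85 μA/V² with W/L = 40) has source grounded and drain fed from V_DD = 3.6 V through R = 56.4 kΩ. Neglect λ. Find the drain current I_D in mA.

I_D = 0.0436 mA

With gate tied to drain, V_GS = V_DS ≥ V_GS − V_th, so the device is in saturation.
k_n = μ_nC_ox · (W/L) = 0.194 mA/V².
KCL at the drain: ½ k_n (V_GS − V_th)² = (V_DD − V_GS)/R.
Let x = V_GS − 0.47. Then 5.47 x² + x − 3.13 = 0, giving x = 0.67 V (positive root), so V_GS = 1.14 V.
I_D = (V_DD − V_GS)/R = (3.6 − 1.14) / 56.4 = 0.0436 mA.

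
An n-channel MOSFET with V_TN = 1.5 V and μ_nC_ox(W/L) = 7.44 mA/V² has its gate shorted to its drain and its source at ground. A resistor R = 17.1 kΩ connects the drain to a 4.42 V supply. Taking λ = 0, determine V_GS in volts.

With gate tied to drain, V_GS = V_DS ≥ V_GS − V_TN, so the device is in saturation.
KCL at the drain: ½ k_n (V_GS − V_TN)² = (V_DD − V_GS)/R.
Let x = V_GS − 1.5. Then 63.6 x² + x − 2.92 = 0, giving x = 0.207 V (positive root), so V_GS = 1.71 V.
I_D = (V_DD − V_GS)/R = (4.42 − 1.71) / 17.1 = 0.159 mA.

V_GS = 1.71 V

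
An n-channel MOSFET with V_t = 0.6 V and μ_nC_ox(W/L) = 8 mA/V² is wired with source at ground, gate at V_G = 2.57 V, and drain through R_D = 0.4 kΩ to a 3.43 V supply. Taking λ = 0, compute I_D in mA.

I_D = 7.25 mA

V_GS = V_G = 2.57 V, so V_ov = 2.57 − 0.6 = 1.97 V.
Assume saturation: I_D = ½ k_n V_ov² = 0.5 × 8 × 1.97² = 15.5 mA, giving V_DS = V_DD − I_D R_D = 3.43 − 15.5 × 0.4 = -2.78 V.
But -2.78 V < V_ov = 1.97 V, so the device is actually in triode.
In triode I_D = k_n[V_ov V_DS − ½ V_DS²] and I_D = (V_DD − V_DS)/R_D. Equating: 1.6 V_DS² − 7.304 V_DS + 3.43 = 0, giving V_DS = 0.531 V (the root below V_ov).
I_D = (3.43 − 0.531) / 0.4 = 7.25 mA.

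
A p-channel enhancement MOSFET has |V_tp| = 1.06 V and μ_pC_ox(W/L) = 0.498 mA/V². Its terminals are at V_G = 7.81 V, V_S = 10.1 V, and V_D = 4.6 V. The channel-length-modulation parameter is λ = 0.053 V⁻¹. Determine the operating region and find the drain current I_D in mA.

V_SG = V_S − V_G = 10.1 − 7.81 = 2.29 V; V_SD = V_S − V_D = 10.1 − 4.6 = 5.5 V.
V_ov = V_SG − |V_tp| = 2.29 − 1.06 = 1.23 V.
Since V_SD = 5.5 V ≥ V_ov = 1.23 V, the device is in saturation.
I_D = ½ k_p V_ov² (1 + λ V_SD) = 0.5 × 0.498 × 1.23² × (1 + 0.053 × 5.5) = 0.487 mA.

Saturation; I_D = 0.487 mA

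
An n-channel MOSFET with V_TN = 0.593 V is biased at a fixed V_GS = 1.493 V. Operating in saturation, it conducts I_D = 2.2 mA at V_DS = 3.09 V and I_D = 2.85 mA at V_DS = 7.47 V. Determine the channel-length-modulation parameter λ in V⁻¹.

With V_GS fixed, I_D ∝ (1 + λ V_DS) in saturation, so I_D2/I_D1 = (1 + λ V_DS2)/(1 + λ V_DS1).
2.85/2.2 = 1.295 = (1 + 7.47 λ)/(1 + 3.09 λ).
Solving: λ (I_D1 V_DS2 − I_D2 V_DS1) = I_D2 − I_D1, so λ = (2.85 − 2.2) / (2.2 × 7.47 − 2.85 × 3.09) = 0.65 / 7.63 = 0.0852 V⁻¹.

λ = 0.0852 V⁻¹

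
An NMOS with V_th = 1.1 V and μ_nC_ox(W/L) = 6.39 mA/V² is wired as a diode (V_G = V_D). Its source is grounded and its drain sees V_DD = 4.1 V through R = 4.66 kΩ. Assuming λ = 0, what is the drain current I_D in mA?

With gate tied to drain, V_GS = V_DS ≥ V_GS − V_th, so the device is in saturation.
KCL at the drain: ½ k_n (V_GS − V_th)² = (V_DD − V_GS)/R.
Let x = V_GS − 1.1. Then 14.9 x² + x − 3 = 0, giving x = 0.417 V (positive root), so V_GS = 1.52 V.
I_D = (V_DD − V_GS)/R = (4.1 − 1.52) / 4.66 = 0.554 mA.

I_D = 0.554 mA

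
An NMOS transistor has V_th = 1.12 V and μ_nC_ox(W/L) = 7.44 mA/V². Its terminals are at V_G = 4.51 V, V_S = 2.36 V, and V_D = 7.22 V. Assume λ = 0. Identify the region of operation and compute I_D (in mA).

V_GS = V_G − V_S = 4.51 − 2.36 = 2.15 V; V_DS = V_D − V_S = 7.22 − 2.36 = 4.86 V.
V_ov = V_GS − V_th = 2.15 − 1.12 = 1.03 V.
Since V_DS = 4.86 V ≥ V_ov = 1.03 V, the device is in saturation.
I_D = ½ k_n V_ov² = 0.5 × 7.44 × 1.03² = 3.95 mA.

Saturation; I_D = 3.95 mA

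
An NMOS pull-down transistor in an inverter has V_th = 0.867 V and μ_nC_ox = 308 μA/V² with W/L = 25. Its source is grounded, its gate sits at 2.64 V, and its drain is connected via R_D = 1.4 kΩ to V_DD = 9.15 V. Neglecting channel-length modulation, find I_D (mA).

I_D = 6.16 mA

V_GS = V_G = 2.64 V, so V_ov = 2.64 − 0.867 = 1.77 V.
k_n = μ_nC_ox · (W/L) = 7.7 mA/V².
Assume saturation: I_D = ½ k_n V_ov² = 0.5 × 7.7 × 1.77² = 12.1 mA, giving V_DS = V_DD − I_D R_D = 9.15 − 12.1 × 1.4 = -7.79 V.
But -7.79 V < V_ov = 1.77 V, so the device is actually in triode.
In triode I_D = k_n[V_ov V_DS − ½ V_DS²] and I_D = (V_DD − V_DS)/R_D. Equating: 5.39 V_DS² − 20.11 V_DS + 9.15 = 0, giving V_DS = 0.53 V (the root below V_ov).
I_D = (9.15 − 0.53) / 1.4 = 6.16 mA.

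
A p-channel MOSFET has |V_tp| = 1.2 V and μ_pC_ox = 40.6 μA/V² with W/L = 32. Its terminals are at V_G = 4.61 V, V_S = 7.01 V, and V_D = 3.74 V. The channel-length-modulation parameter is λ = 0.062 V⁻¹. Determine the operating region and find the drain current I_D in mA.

V_SG = V_S − V_G = 7.01 − 4.61 = 2.4 V; V_SD = V_S − V_D = 7.01 − 3.74 = 3.27 V.
k_p = μ_pC_ox · (W/L) = 1.299 mA/V².
V_ov = V_SG − |V_tp| = 2.4 − 1.2 = 1.2 V.
Since V_SD = 3.27 V ≥ V_ov = 1.2 V, the device is in saturation.
I_D = ½ k_p V_ov² (1 + λ V_SD) = 0.5 × 1.299 × 1.2² × (1 + 0.062 × 3.27) = 1.13 mA.

Saturation; I_D = 1.13 mA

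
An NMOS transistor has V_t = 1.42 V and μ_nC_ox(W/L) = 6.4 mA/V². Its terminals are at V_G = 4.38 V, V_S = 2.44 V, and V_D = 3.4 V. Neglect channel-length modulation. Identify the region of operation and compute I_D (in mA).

Saturation; I_D = 0.865 mA

V_GS = V_G − V_S = 4.38 − 2.44 = 1.94 V; V_DS = V_D − V_S = 3.4 − 2.44 = 0.96 V.
V_ov = V_GS − V_t = 1.94 − 1.42 = 0.52 V.
Since V_DS = 0.96 V ≥ V_ov = 0.52 V, the device is in saturation.
I_D = ½ k_n V_ov² = 0.5 × 6.4 × 0.52² = 0.865 mA.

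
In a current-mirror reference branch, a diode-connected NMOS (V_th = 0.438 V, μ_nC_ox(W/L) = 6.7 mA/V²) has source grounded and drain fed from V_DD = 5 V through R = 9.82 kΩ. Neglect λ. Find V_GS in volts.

With gate tied to drain, V_GS = V_DS ≥ V_GS − V_th, so the device is in saturation.
KCL at the drain: ½ k_n (V_GS − V_th)² = (V_DD − V_GS)/R.
Let x = V_GS − 0.438. Then 32.9 x² + x − 4.562 = 0, giving x = 0.358 V (positive root), so V_GS = 0.796 V.
I_D = (V_DD − V_GS)/R = (5 − 0.796) / 9.82 = 0.428 mA.

V_GS = 0.796 V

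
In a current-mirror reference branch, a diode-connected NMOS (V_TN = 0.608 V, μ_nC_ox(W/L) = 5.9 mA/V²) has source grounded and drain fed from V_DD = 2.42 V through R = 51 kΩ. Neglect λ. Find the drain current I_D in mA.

With gate tied to drain, V_GS = V_DS ≥ V_GS − V_TN, so the device is in saturation.
KCL at the drain: ½ k_n (V_GS − V_TN)² = (V_DD − V_GS)/R.
Let x = V_GS − 0.608. Then 150 x² + x − 1.812 = 0, giving x = 0.106 V (positive root), so V_GS = 0.714 V.
I_D = (V_DD − V_GS)/R = (2.42 − 0.714) / 51 = 0.0334 mA.

I_D = 0.0334 mA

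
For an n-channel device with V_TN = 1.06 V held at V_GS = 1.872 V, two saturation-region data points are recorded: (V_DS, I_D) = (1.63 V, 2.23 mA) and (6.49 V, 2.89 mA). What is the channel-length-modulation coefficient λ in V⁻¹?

λ = 0.0676 V⁻¹

With V_GS fixed, I_D ∝ (1 + λ V_DS) in saturation, so I_D2/I_D1 = (1 + λ V_DS2)/(1 + λ V_DS1).
2.89/2.23 = 1.296 = (1 + 6.49 λ)/(1 + 1.63 λ).
Solving: λ (I_D1 V_DS2 − I_D2 V_DS1) = I_D2 − I_D1, so λ = (2.89 − 2.23) / (2.23 × 6.49 − 2.89 × 1.63) = 0.66 / 9.76 = 0.0676 V⁻¹.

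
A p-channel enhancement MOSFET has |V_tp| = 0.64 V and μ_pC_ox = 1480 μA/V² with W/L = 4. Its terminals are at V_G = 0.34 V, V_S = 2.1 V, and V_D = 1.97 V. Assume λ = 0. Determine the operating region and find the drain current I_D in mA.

Triode; I_D = 0.812 mA

V_SG = V_S − V_G = 2.1 − 0.34 = 1.76 V; V_SD = V_S − V_D = 2.1 − 1.97 = 0.13 V.
k_p = μ_pC_ox · (W/L) = 5.92 mA/V².
V_ov = V_SG − |V_tp| = 1.76 − 0.64 = 1.12 V.
Since V_SD = 0.13 V < V_ov = 1.12 V, the device is in the triode region.
I_D = k_p [V_ov · V_SD − ½ V_SD²] = 5.92 × [1.12 × 0.13 − 0.5 × 0.13²] = 0.812 mA.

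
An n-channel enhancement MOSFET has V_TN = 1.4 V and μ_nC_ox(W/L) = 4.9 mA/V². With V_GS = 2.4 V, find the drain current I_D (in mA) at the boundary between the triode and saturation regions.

At the boundary V_DS = V_ov = V_GS − V_TN = 2.4 − 1.4 = 1 V.
I_D = ½ k_n V_ov² = 0.5 × 4.9 × 1² = 2.45 mA.

I_D = 2.45 mA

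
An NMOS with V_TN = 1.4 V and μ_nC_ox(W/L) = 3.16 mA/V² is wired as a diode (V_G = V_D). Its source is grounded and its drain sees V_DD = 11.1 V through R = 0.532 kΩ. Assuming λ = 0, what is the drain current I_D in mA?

I_D = 12.9 mA

With gate tied to drain, V_GS = V_DS ≥ V_GS − V_TN, so the device is in saturation.
KCL at the drain: ½ k_n (V_GS − V_TN)² = (V_DD − V_GS)/R.
Let x = V_GS − 1.4. Then 0.841 x² + x − 9.7 = 0, giving x = 2.85 V (positive root), so V_GS = 4.25 V.
I_D = (V_DD − V_GS)/R = (11.1 − 4.25) / 0.532 = 12.9 mA.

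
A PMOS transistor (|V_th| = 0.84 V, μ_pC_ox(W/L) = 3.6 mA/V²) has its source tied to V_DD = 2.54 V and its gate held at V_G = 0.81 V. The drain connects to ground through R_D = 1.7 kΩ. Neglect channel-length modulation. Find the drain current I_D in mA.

I_D = 1.19 mA

V_SG = V_DD − V_G = 2.54 − 0.81 = 1.73 V, so V_ov = 1.73 − 0.84 = 0.89 V.
Assume saturation: I_D = ½ k_p V_ov² = 0.5 × 3.6 × 0.89² = 1.43 mA, giving V_SD = V_DD − I_D R_D = 2.54 − 1.43 × 1.7 = 0.116 V.
But 0.116 V < V_ov = 0.89 V, so the device is actually in triode.
In triode I_D = k_p[V_ov V_SD − ½ V_SD²] and I_D = (V_DD − V_SD)/R_D. Equating: 3.06 V_SD² − 6.447 V_SD + 2.54 = 0, giving V_SD = 0.525 V (the root below V_ov).
I_D = (2.54 − 0.525) / 1.7 = 1.19 mA.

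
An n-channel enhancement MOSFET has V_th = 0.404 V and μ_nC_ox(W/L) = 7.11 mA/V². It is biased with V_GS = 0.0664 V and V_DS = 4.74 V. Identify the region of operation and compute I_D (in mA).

Cutoff; I_D = 0 mA

V_GS = 0.0664 V < V_th = 0.404 V, so the transistor is in cutoff.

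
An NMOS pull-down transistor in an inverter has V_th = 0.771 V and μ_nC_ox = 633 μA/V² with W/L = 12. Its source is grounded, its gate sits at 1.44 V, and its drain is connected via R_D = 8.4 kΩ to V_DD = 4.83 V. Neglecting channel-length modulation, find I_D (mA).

V_GS = V_G = 1.44 V, so V_ov = 1.44 − 0.771 = 0.669 V.
k_n = μ_nC_ox · (W/L) = 7.596 mA/V².
Assume saturation: I_D = ½ k_n V_ov² = 0.5 × 7.596 × 0.669² = 1.7 mA, giving V_DS = V_DD − I_D R_D = 4.83 − 1.7 × 8.4 = -9.45 V.
But -9.45 V < V_ov = 0.669 V, so the device is actually in triode.
In triode I_D = k_n[V_ov V_DS − ½ V_DS²] and I_D = (V_DD − V_DS)/R_D. Equating: 31.9 V_DS² − 43.69 V_DS + 4.83 = 0, giving V_DS = 0.121 V (the root below V_ov).
I_D = (4.83 − 0.121) / 8.4 = 0.561 mA.

I_D = 0.561 mA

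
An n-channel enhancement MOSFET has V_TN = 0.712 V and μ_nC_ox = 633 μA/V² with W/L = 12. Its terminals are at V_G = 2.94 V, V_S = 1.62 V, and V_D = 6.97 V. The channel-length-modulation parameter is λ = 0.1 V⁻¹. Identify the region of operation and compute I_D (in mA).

Saturation; I_D = 2.16 mA

V_GS = V_G − V_S = 2.94 − 1.62 = 1.32 V; V_DS = V_D − V_S = 6.97 − 1.62 = 5.35 V.
k_n = μ_nC_ox · (W/L) = 7.596 mA/V².
V_ov = V_GS − V_TN = 1.32 − 0.712 = 0.608 V.
Since V_DS = 5.35 V ≥ V_ov = 0.608 V, the device is in saturation.
I_D = ½ k_n V_ov² (1 + λ V_DS) = 0.5 × 7.596 × 0.608² × (1 + 0.1 × 5.35) = 2.16 mA.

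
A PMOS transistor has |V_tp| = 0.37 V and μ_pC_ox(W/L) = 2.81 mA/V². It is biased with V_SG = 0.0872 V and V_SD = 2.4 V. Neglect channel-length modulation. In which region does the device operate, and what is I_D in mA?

Cutoff; I_D = 0 mA

V_SG = 0.0872 V < |V_tp| = 0.37 V, so the transistor is in cutoff.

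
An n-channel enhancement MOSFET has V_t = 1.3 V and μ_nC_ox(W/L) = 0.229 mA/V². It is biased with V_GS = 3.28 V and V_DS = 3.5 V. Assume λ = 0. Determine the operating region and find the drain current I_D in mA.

Saturation; I_D = 0.449 mA

V_ov = V_GS − V_t = 3.28 − 1.3 = 1.98 V.
Since V_DS = 3.5 V ≥ V_ov = 1.98 V, the device is in saturation.
I_D = ½ k_n V_ov² = 0.5 × 0.229 × 1.98² = 0.449 mA.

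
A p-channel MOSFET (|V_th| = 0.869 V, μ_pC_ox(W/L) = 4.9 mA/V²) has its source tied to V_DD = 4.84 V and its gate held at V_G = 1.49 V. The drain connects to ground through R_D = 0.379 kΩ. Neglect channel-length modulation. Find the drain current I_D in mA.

V_SG = V_DD − V_G = 4.84 − 1.49 = 3.35 V, so V_ov = 3.35 − 0.869 = 2.48 V.
Assume saturation: I_D = ½ k_p V_ov² = 0.5 × 4.9 × 2.48² = 15.1 mA, giving V_SD = V_DD − I_D R_D = 4.84 − 15.1 × 0.379 = -0.876 V.
But -0.876 V < V_ov = 2.48 V, so the device is actually in triode.
In triode I_D = k_p[V_ov V_SD − ½ V_SD²] and I_D = (V_DD − V_SD)/R_D. Equating: 0.929 V_SD² − 5.607 V_SD + 4.84 = 0, giving V_SD = 1.04 V (the root below V_ov).
I_D = (4.84 − 1.04) / 0.379 = 10 mA.

I_D = 10.0 mA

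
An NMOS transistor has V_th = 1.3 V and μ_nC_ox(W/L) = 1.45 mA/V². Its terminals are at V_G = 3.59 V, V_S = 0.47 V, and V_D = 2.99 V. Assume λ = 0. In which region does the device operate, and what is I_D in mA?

V_GS = V_G − V_S = 3.59 − 0.47 = 3.12 V; V_DS = V_D − V_S = 2.99 − 0.47 = 2.52 V.
V_ov = V_GS − V_th = 3.12 − 1.3 = 1.82 V.
Since V_DS = 2.52 V ≥ V_ov = 1.82 V, the device is in saturation.
I_D = ½ k_n V_ov² = 0.5 × 1.45 × 1.82² = 2.4 mA.

Saturation; I_D = 2.40 mA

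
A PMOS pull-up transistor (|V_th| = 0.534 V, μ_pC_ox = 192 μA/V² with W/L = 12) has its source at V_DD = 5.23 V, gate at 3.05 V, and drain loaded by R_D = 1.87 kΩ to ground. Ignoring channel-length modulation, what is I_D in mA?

V_SG = V_DD − V_G = 5.23 − 3.05 = 2.18 V, so V_ov = 2.18 − 0.534 = 1.65 V.
k_p = μ_pC_ox · (W/L) = 2.304 mA/V².
Assume saturation: I_D = ½ k_p V_ov² = 0.5 × 2.304 × 1.65² = 3.12 mA, giving V_SD = V_DD − I_D R_D = 5.23 − 3.12 × 1.87 = -0.607 V.
But -0.607 V < V_ov = 1.65 V, so the device is actually in triode.
In triode I_D = k_p[V_ov V_SD − ½ V_SD²] and I_D = (V_DD − V_SD)/R_D. Equating: 2.15 V_SD² − 8.092 V_SD + 5.23 = 0, giving V_SD = 0.83 V (the root below V_ov).
I_D = (5.23 − 0.83) / 1.87 = 2.35 mA.

I_D = 2.35 mA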